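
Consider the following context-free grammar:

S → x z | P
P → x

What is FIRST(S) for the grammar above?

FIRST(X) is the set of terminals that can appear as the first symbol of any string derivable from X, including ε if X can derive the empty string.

We compute FIRST(S) using the standard algorithm.
FIRST(P) = {x}
FIRST(S) = {x}
Therefore, FIRST(S) = {x}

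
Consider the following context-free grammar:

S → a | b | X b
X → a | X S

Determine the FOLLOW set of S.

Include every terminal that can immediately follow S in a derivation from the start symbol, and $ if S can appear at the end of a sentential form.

We compute FOLLOW(S) using the standard algorithm.
FOLLOW(S) starts with {$}.
FIRST(S) = {a, b}
FIRST(X) = {a}
FOLLOW(S) = {$, a, b}
FOLLOW(X) = {a, b}
Therefore, FOLLOW(S) = {$, a, b}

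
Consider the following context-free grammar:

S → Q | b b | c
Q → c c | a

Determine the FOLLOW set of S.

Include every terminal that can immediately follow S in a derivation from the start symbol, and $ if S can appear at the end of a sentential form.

We compute FOLLOW(S) using the standard algorithm.
FOLLOW(S) starts with {$}.
FIRST(Q) = {a, c}
FIRST(S) = {a, b, c}
FOLLOW(Q) = {$}
FOLLOW(S) = {$}
Therefore, FOLLOW(S) = {$}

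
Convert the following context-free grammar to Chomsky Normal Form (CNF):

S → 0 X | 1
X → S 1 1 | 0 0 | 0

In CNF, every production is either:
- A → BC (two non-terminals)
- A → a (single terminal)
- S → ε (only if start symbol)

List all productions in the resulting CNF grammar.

T0 → 0; S → 1; T1 → 1; X → 0; S → T0 X; X → S X0; X0 → T1 T1; X → T0 T0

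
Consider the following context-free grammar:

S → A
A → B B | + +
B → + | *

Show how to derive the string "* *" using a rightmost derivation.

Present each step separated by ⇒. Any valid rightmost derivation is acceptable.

S ⇒ A ⇒ B B ⇒ B * ⇒ * *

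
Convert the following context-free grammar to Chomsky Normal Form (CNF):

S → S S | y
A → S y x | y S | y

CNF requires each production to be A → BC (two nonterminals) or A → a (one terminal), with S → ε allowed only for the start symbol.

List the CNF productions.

S → y; TY → y; TX → x; A → y; S → S S; A → S X0; X0 → TY TX; A → TY S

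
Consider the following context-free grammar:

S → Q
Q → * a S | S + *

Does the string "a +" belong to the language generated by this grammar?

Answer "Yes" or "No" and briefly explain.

No - no valid derivation exists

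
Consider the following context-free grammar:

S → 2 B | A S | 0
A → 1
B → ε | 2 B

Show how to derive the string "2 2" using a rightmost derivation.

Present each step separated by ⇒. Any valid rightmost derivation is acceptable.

S ⇒ 2 B ⇒ 2 2 B ⇒ 2 2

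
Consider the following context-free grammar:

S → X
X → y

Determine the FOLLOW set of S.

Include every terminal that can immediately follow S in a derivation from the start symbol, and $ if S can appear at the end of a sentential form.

We compute FOLLOW(S) using the standard algorithm.
FOLLOW(S) starts with {$}.
FIRST(S) = {y}
FIRST(X) = {y}
FOLLOW(S) = {$}
FOLLOW(X) = {$}
Therefore, FOLLOW(S) = {$}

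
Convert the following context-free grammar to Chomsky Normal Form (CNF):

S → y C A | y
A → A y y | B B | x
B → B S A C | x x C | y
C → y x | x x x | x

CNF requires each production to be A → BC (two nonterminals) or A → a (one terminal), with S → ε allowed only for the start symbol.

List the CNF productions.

TY → y; S → y; A → x; TX → x; B → y; C → x; S → TY X0; X0 → C A; A → A X1; X1 → TY TY; A → B B; B → B X2; X2 → S X3; X3 → A C; B → TX X4; X4 → TX C; C → TY TX; C → TX X5; X5 → TX TX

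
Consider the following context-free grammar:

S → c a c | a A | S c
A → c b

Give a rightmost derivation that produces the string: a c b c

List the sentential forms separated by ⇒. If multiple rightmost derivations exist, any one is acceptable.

S ⇒ S c ⇒ a A c ⇒ a c b c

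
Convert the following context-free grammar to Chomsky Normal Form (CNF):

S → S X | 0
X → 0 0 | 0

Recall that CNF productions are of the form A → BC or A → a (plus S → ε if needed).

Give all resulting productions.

S → 0; T0 → 0; X → 0; S → S X; X → T0 T0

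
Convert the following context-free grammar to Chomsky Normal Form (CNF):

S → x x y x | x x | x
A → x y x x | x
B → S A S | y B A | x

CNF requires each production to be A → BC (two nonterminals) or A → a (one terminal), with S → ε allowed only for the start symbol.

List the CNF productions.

TX → x; TY → y; S → x; A → x; B → x; S → TX X0; X0 → TX X1; X1 → TY TX; S → TX TX; A → TX X2; X2 → TY X3; X3 → TX TX; B → S X4; X4 → A S; B → TY X5; X5 → B A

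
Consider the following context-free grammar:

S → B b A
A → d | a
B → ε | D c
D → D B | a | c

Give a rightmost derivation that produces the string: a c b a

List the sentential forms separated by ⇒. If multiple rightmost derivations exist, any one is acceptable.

S ⇒ B b A ⇒ B b a ⇒ D c b a ⇒ a c b a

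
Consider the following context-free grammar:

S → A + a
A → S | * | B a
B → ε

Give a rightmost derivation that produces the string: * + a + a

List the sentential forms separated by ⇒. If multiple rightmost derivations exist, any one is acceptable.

S ⇒ A + a ⇒ S + a ⇒ A + a + a ⇒ * + a + a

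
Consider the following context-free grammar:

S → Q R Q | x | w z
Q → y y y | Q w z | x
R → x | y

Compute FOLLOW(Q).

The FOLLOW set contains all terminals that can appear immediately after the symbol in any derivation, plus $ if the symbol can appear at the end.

We compute FOLLOW(Q) using the standard algorithm.
FOLLOW(S) starts with {$}.
FIRST(Q) = {x, y}
FIRST(R) = {x, y}
FIRST(S) = {w, x, y}
FOLLOW(Q) = {$, w, x, y}
FOLLOW(R) = {x, y}
FOLLOW(S) = {$}
Therefore, FOLLOW(Q) = {$, w, x, y}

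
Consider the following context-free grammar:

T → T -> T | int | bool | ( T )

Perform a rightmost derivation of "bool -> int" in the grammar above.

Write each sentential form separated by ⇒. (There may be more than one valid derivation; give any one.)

T ⇒ T -> T ⇒ T -> int ⇒ bool -> int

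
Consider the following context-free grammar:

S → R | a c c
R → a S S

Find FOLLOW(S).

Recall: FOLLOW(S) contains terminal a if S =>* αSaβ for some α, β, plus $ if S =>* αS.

We compute FOLLOW(S) using the standard algorithm.
FOLLOW(S) starts with {$}.
FIRST(R) = {a}
FIRST(S) = {a}
FOLLOW(R) = {$, a}
FOLLOW(S) = {$, a}
Therefore, FOLLOW(S) = {$, a}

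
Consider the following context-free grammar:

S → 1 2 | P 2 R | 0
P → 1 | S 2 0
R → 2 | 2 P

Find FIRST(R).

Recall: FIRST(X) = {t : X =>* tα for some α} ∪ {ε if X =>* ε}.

We compute FIRST(R) using the standard algorithm.
FIRST(P) = {0, 1}
FIRST(R) = {2}
FIRST(S) = {0, 1}
Therefore, FIRST(R) = {2}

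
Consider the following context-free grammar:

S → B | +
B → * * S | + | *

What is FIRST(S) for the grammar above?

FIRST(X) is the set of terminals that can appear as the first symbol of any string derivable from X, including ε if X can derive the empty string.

We compute FIRST(S) using the standard algorithm.
FIRST(B) = {*, +}
FIRST(S) = {*, +}
Therefore, FIRST(S) = {*, +}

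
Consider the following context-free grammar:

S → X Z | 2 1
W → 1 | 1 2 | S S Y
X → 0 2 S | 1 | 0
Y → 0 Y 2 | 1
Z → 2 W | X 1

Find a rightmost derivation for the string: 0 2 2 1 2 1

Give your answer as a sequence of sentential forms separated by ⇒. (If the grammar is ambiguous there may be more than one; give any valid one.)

S ⇒ X Z ⇒ X 2 W ⇒ X 2 1 ⇒ 0 2 S 2 1 ⇒ 0 2 2 1 2 1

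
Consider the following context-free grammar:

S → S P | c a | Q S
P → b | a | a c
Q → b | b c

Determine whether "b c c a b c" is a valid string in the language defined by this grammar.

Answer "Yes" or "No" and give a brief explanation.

No - no valid derivation exists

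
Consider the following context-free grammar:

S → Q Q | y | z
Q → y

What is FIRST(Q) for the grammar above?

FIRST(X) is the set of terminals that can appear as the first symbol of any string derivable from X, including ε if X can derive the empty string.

We compute FIRST(Q) using the standard algorithm.
FIRST(Q) = {y}
FIRST(S) = {y, z}
Therefore, FIRST(Q) = {y}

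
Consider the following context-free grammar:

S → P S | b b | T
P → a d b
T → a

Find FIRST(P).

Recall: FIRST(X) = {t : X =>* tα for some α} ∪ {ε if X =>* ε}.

We compute FIRST(P) using the standard algorithm.
FIRST(P) = {a}
FIRST(S) = {a, b}
FIRST(T) = {a}
Therefore, FIRST(P) = {a}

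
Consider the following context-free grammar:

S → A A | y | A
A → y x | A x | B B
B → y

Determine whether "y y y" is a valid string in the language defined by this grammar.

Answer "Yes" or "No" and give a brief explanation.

No - no valid derivation exists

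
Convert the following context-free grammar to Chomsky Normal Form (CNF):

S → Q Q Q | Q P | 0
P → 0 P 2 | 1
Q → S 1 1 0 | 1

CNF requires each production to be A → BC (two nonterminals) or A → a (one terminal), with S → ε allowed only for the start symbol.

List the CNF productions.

S → 0; T0 → 0; T2 → 2; P → 1; T1 → 1; Q → 1; S → Q X0; X0 → Q Q; S → Q P; P → T0 X1; X1 → P T2; Q → S X2; X2 → T1 X3; X3 → T1 T0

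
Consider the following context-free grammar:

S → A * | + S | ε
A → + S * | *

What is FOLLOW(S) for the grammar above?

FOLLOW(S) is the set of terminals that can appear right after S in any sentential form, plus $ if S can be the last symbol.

We compute FOLLOW(S) using the standard algorithm.
FOLLOW(S) starts with {$}.
FIRST(A) = {*, +}
FIRST(S) = {*, +, ε}
FOLLOW(A) = {*}
FOLLOW(S) = {$, *}
Therefore, FOLLOW(S) = {$, *}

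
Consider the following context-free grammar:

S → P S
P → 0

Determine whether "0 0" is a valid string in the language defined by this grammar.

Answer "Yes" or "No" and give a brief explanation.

No - no valid derivation exists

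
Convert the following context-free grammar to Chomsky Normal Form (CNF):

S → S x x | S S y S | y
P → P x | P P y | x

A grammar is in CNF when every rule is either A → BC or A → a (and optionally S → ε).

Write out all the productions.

TX → x; TY → y; S → y; P → x; S → S X0; X0 → TX TX; S → S X1; X1 → S X2; X2 → TY S; P → P TX; P → P X3; X3 → P TY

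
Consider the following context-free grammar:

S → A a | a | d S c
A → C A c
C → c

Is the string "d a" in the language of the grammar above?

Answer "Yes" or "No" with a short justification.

No - no valid derivation exists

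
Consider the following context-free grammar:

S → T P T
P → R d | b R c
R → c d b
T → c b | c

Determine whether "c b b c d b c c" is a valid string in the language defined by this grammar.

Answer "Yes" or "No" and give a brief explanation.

Yes - a valid derivation exists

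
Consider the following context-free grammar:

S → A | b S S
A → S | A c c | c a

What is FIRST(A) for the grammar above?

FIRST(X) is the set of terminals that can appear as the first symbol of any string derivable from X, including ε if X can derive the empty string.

We compute FIRST(A) using the standard algorithm.
FIRST(A) = {b, c}
FIRST(S) = {b, c}
Therefore, FIRST(A) = {b, c}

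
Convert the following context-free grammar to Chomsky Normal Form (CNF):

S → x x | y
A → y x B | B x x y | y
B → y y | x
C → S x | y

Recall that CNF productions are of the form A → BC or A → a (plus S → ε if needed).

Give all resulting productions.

TX → x; S → y; TY → y; A → y; B → x; C → y; S → TX TX; A → TY X0; X0 → TX B; A → B X1; X1 → TX X2; X2 → TX TY; B → TY TY; C → S TX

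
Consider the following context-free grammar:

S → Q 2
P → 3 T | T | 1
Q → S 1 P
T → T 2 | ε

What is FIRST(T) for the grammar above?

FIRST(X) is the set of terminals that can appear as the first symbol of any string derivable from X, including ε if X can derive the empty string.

We compute FIRST(T) using the standard algorithm.
FIRST(P) = {1, 2, 3, ε}
FIRST(Q) = {}
FIRST(S) = {}
FIRST(T) = {2, ε}
Therefore, FIRST(T) = {2, ε}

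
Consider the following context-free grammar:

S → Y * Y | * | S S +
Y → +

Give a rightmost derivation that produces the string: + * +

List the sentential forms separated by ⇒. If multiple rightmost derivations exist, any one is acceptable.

S ⇒ Y * Y ⇒ Y * + ⇒ + * +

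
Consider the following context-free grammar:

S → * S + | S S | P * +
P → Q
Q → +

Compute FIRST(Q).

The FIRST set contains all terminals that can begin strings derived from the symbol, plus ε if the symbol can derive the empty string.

We compute FIRST(Q) using the standard algorithm.
FIRST(P) = {+}
FIRST(Q) = {+}
FIRST(S) = {*, +}
Therefore, FIRST(Q) = {+}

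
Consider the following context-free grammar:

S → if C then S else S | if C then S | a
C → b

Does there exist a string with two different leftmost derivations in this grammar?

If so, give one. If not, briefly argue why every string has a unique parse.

Yes - the string 'if b then a else if b then if b then a else a' has two distinct leftmost derivations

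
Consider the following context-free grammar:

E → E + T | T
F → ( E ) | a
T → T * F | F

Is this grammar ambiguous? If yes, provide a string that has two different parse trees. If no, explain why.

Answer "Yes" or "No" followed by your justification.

No - the grammar is unambiguous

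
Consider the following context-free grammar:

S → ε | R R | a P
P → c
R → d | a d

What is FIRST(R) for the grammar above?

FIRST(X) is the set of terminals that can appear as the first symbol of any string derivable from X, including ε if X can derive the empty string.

We compute FIRST(R) using the standard algorithm.
FIRST(P) = {c}
FIRST(R) = {a, d}
FIRST(S) = {a, d, ε}
Therefore, FIRST(R) = {a, d}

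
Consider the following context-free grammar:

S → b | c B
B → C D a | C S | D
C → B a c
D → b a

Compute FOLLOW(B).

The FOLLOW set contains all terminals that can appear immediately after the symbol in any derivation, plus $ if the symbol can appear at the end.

We compute FOLLOW(B) using the standard algorithm.
FOLLOW(S) starts with {$}.
FIRST(B) = {b}
FIRST(C) = {b}
FIRST(D) = {b}
FIRST(S) = {b, c}
FOLLOW(B) = {$, a}
FOLLOW(C) = {b, c}
FOLLOW(D) = {$, a}
FOLLOW(S) = {$, a}
Therefore, FOLLOW(B) = {$, a}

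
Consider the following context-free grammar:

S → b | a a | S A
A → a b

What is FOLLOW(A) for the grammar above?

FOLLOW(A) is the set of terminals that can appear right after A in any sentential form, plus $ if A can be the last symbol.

We compute FOLLOW(A) using the standard algorithm.
FOLLOW(S) starts with {$}.
FIRST(A) = {a}
FIRST(S) = {a, b}
FOLLOW(A) = {$, a}
FOLLOW(S) = {$, a}
Therefore, FOLLOW(A) = {$, a}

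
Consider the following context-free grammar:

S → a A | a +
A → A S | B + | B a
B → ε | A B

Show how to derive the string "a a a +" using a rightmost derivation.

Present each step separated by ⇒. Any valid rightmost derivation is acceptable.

S ⇒ a A ⇒ a A S ⇒ a A a + ⇒ a B a a + ⇒ a a a +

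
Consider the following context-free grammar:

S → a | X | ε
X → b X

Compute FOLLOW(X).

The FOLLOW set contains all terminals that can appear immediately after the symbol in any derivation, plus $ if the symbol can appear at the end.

We compute FOLLOW(X) using the standard algorithm.
FOLLOW(S) starts with {$}.
FIRST(S) = {a, b, ε}
FIRST(X) = {b}
FOLLOW(S) = {$}
FOLLOW(X) = {$}
Therefore, FOLLOW(X) = {$}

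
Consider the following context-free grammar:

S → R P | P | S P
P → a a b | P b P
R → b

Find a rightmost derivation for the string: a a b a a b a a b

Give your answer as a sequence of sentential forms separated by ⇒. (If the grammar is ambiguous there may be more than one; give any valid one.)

S ⇒ S P ⇒ S a a b ⇒ S P a a b ⇒ S a a b a a b ⇒ P a a b a a b ⇒ a a b a a b a a b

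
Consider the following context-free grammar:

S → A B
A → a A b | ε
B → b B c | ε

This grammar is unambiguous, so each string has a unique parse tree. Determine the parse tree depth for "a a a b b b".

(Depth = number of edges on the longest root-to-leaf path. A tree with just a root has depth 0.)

5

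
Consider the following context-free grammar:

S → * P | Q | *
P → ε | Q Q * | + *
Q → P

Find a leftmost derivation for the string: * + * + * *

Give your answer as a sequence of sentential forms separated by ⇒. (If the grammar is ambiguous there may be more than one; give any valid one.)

S ⇒ * P ⇒ * Q Q * ⇒ * P Q * ⇒ * + * Q * ⇒ * + * P * ⇒ * + * + * *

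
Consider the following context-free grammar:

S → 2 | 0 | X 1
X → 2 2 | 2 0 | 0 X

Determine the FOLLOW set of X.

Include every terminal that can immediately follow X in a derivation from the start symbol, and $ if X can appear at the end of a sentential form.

We compute FOLLOW(X) using the standard algorithm.
FOLLOW(S) starts with {$}.
FIRST(S) = {0, 2}
FIRST(X) = {0, 2}
FOLLOW(S) = {$}
FOLLOW(X) = {1}
Therefore, FOLLOW(X) = {1}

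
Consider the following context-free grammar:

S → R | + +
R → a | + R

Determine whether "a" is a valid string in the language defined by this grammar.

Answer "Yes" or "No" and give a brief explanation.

Yes - a valid derivation exists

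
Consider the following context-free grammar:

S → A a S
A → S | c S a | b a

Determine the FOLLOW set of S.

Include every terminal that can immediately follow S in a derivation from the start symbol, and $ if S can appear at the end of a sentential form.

We compute FOLLOW(S) using the standard algorithm.
FOLLOW(S) starts with {$}.
FIRST(A) = {b, c}
FIRST(S) = {b, c}
FOLLOW(A) = {a}
FOLLOW(S) = {$, a}
Therefore, FOLLOW(S) = {$, a}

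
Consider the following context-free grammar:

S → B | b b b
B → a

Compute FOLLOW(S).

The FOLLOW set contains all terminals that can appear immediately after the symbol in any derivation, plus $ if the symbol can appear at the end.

We compute FOLLOW(S) using the standard algorithm.
FOLLOW(S) starts with {$}.
FIRST(B) = {a}
FIRST(S) = {a, b}
FOLLOW(B) = {$}
FOLLOW(S) = {$}
Therefore, FOLLOW(S) = {$}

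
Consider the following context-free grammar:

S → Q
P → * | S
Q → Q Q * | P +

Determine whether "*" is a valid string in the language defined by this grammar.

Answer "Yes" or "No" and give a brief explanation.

No - no valid derivation exists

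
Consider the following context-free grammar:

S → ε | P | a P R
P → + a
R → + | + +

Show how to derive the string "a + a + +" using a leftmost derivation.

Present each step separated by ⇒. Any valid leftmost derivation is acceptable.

S ⇒ a P R ⇒ a + a R ⇒ a + a + +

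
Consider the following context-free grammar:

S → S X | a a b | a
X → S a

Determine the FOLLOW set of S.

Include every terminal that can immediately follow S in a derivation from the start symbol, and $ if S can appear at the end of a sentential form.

We compute FOLLOW(S) using the standard algorithm.
FOLLOW(S) starts with {$}.
FIRST(S) = {a}
FIRST(X) = {a}
FOLLOW(S) = {$, a}
FOLLOW(X) = {$, a}
Therefore, FOLLOW(S) = {$, a}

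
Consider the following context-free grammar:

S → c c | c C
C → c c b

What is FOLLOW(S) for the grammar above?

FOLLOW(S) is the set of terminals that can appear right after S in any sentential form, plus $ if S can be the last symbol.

We compute FOLLOW(S) using the standard algorithm.
FOLLOW(S) starts with {$}.
FIRST(C) = {c}
FIRST(S) = {c}
FOLLOW(C) = {$}
FOLLOW(S) = {$}
Therefore, FOLLOW(S) = {$}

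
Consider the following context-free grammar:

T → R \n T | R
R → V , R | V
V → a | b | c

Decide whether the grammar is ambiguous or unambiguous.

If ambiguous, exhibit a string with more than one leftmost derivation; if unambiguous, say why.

Unambiguous - every string in the language has a unique leftmost derivation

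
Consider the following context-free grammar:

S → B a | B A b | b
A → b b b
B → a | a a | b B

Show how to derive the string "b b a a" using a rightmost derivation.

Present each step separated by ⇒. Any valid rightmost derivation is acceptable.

S ⇒ B a ⇒ b B a ⇒ b b B a ⇒ b b a a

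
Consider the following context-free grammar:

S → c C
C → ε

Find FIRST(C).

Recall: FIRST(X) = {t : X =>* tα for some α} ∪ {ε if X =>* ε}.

We compute FIRST(C) using the standard algorithm.
FIRST(C) = {ε}
FIRST(S) = {c}
Therefore, FIRST(C) = {ε}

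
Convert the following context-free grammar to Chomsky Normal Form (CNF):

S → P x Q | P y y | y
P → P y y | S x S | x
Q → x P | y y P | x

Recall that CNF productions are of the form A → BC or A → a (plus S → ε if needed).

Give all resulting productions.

TX → x; TY → y; S → y; P → x; Q → x; S → P X0; X0 → TX Q; S → P X1; X1 → TY TY; P → P X2; X2 → TY TY; P → S X3; X3 → TX S; Q → TX P; Q → TY X4; X4 → TY P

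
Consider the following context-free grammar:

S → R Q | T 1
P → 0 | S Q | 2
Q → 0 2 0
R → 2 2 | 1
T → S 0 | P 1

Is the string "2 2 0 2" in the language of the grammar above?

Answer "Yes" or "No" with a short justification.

No - no valid derivation exists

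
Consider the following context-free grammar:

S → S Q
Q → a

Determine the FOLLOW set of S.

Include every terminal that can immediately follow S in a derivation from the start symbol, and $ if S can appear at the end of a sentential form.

We compute FOLLOW(S) using the standard algorithm.
FOLLOW(S) starts with {$}.
FIRST(Q) = {a}
FIRST(S) = {}
FOLLOW(Q) = {$, a}
FOLLOW(S) = {$, a}
Therefore, FOLLOW(S) = {$, a}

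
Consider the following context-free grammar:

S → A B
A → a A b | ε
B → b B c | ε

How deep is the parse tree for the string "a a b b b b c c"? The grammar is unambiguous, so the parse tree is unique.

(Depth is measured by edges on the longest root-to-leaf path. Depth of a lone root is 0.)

4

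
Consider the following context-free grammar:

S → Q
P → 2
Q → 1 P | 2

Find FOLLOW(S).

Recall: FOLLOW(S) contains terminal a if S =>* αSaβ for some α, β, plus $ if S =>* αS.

We compute FOLLOW(S) using the standard algorithm.
FOLLOW(S) starts with {$}.
FIRST(P) = {2}
FIRST(Q) = {1, 2}
FIRST(S) = {1, 2}
FOLLOW(P) = {$}
FOLLOW(Q) = {$}
FOLLOW(S) = {$}
Therefore, FOLLOW(S) = {$}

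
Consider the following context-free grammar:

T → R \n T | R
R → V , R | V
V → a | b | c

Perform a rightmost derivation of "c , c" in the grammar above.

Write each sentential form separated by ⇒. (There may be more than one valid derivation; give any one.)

T ⇒ R ⇒ V , R ⇒ V , V ⇒ V , c ⇒ c , c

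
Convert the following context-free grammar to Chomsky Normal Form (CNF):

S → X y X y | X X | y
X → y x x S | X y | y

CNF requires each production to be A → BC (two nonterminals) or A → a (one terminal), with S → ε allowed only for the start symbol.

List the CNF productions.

TY → y; S → y; TX → x; X → y; S → X X0; X0 → TY X1; X1 → X TY; S → X X; X → TY X2; X2 → TX X3; X3 → TX S; X → X TY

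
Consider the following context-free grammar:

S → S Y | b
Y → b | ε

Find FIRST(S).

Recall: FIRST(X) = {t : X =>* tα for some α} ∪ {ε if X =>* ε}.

We compute FIRST(S) using the standard algorithm.
FIRST(S) = {b}
FIRST(Y) = {b, ε}
Therefore, FIRST(S) = {b}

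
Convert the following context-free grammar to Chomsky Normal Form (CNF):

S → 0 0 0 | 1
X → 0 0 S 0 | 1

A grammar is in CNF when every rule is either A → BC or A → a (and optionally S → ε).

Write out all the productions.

T0 → 0; S → 1; X → 1; S → T0 X0; X0 → T0 T0; X → T0 X1; X1 → T0 X2; X2 → S T0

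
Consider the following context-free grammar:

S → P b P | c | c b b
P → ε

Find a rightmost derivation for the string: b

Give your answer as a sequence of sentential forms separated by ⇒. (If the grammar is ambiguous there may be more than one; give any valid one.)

S ⇒ P b P ⇒ P b ⇒ b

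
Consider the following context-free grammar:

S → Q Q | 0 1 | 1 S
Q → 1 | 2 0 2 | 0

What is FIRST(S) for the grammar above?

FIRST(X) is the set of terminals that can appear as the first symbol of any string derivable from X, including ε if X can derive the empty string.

We compute FIRST(S) using the standard algorithm.
FIRST(Q) = {0, 1, 2}
FIRST(S) = {0, 1, 2}
Therefore, FIRST(S) = {0, 1, 2}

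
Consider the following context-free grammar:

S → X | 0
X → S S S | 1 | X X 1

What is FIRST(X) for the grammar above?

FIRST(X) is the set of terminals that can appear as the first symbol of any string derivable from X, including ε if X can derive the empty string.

We compute FIRST(X) using the standard algorithm.
FIRST(S) = {0, 1}
FIRST(X) = {0, 1}
Therefore, FIRST(X) = {0, 1}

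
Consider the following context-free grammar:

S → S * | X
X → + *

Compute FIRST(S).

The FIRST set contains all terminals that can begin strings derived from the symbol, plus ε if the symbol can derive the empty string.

We compute FIRST(S) using the standard algorithm.
FIRST(S) = {+}
FIRST(X) = {+}
Therefore, FIRST(S) = {+}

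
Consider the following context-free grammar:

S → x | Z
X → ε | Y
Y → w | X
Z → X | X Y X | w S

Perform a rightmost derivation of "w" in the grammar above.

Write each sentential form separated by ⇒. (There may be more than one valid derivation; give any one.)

S ⇒ Z ⇒ X ⇒ Y ⇒ w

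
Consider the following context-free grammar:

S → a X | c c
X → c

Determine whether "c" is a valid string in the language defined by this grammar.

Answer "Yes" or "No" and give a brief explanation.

No - no valid derivation exists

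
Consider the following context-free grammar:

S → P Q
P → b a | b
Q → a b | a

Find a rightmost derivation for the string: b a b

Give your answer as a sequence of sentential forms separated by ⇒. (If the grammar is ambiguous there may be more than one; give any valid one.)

S ⇒ P Q ⇒ P a b ⇒ b a b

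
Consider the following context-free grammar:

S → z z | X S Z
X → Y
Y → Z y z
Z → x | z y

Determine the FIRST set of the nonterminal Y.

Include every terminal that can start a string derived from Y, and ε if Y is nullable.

We compute FIRST(Y) using the standard algorithm.
FIRST(S) = {x, z}
FIRST(X) = {x, z}
FIRST(Y) = {x, z}
FIRST(Z) = {x, z}
Therefore, FIRST(Y) = {x, z}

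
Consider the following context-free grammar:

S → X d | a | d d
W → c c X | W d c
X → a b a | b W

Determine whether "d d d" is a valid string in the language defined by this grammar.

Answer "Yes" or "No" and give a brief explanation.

No - no valid derivation exists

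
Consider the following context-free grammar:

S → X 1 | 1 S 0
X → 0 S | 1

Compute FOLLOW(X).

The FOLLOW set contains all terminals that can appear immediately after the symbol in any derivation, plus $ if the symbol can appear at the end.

We compute FOLLOW(X) using the standard algorithm.
FOLLOW(S) starts with {$}.
FIRST(S) = {0, 1}
FIRST(X) = {0, 1}
FOLLOW(S) = {$, 0, 1}
FOLLOW(X) = {1}
Therefore, FOLLOW(X) = {1}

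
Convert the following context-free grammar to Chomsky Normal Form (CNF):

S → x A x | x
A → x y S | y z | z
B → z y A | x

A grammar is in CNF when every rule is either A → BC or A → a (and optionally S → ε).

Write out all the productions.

TX → x; S → x; TY → y; TZ → z; A → z; B → x; S → TX X0; X0 → A TX; A → TX X1; X1 → TY S; A → TY TZ; B → TZ X2; X2 → TY A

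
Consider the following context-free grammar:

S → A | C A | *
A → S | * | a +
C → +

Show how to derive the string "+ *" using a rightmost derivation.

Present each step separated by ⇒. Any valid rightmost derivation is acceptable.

S ⇒ C A ⇒ C * ⇒ + *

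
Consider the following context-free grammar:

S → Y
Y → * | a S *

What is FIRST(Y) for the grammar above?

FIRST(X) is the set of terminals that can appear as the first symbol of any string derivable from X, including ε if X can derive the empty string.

We compute FIRST(Y) using the standard algorithm.
FIRST(S) = {*, a}
FIRST(Y) = {*, a}
Therefore, FIRST(Y) = {*, a}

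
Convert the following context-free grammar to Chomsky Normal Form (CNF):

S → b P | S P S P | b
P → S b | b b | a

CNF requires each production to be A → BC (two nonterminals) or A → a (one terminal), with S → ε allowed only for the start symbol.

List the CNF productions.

TB → b; S → b; P → a; S → TB P; S → S X0; X0 → P X1; X1 → S P; P → S TB; P → TB TB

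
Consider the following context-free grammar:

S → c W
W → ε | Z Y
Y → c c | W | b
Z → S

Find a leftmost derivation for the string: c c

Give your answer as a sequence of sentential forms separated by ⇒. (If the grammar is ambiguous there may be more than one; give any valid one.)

S ⇒ c W ⇒ c Z Y ⇒ c S Y ⇒ c c W Y ⇒ c c Y ⇒ c c W ⇒ c c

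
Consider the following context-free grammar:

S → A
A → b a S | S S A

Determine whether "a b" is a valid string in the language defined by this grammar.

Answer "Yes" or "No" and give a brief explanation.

No - no valid derivation exists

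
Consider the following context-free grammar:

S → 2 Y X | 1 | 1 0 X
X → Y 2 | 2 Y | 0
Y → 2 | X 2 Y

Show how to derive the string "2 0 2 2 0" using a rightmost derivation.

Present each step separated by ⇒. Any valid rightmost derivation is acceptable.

S ⇒ 2 Y X ⇒ 2 Y 0 ⇒ 2 X 2 Y 0 ⇒ 2 X 2 2 0 ⇒ 2 0 2 2 0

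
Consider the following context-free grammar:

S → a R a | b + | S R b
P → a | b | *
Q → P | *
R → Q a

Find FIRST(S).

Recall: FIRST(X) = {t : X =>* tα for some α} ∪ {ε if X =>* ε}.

We compute FIRST(S) using the standard algorithm.
FIRST(P) = {*, a, b}
FIRST(Q) = {*, a, b}
FIRST(R) = {*, a, b}
FIRST(S) = {a, b}
Therefore, FIRST(S) = {a, b}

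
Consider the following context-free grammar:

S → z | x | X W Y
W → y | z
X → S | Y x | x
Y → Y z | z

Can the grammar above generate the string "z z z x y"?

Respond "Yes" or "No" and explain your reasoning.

No - no valid derivation exists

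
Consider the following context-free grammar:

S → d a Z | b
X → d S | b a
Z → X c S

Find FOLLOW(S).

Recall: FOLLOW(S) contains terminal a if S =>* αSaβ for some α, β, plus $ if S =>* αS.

We compute FOLLOW(S) using the standard algorithm.
FOLLOW(S) starts with {$}.
FIRST(S) = {b, d}
FIRST(X) = {b, d}
FIRST(Z) = {b, d}
FOLLOW(S) = {$, c}
FOLLOW(X) = {c}
FOLLOW(Z) = {$, c}
Therefore, FOLLOW(S) = {$, c}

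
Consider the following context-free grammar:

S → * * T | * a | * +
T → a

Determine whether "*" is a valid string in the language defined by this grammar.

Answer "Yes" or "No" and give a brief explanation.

No - no valid derivation exists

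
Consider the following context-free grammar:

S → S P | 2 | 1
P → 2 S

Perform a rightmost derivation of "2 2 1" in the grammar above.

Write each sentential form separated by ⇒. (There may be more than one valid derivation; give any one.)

S ⇒ S P ⇒ S 2 S ⇒ S 2 1 ⇒ 2 2 1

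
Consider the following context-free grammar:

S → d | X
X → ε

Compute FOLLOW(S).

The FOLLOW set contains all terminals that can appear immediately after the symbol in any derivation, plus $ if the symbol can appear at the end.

We compute FOLLOW(S) using the standard algorithm.
FOLLOW(S) starts with {$}.
FIRST(S) = {d, ε}
FIRST(X) = {ε}
FOLLOW(S) = {$}
FOLLOW(X) = {$}
Therefore, FOLLOW(S) = {$}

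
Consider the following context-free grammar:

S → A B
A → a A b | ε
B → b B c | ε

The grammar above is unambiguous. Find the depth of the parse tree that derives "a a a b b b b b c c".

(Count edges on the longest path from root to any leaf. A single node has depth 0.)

5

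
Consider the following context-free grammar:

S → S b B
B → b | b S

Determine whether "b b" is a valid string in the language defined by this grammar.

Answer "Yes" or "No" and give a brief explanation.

No - no valid derivation exists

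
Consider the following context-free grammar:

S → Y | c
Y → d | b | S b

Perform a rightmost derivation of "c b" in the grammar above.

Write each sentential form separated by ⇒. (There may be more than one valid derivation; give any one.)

S ⇒ Y ⇒ S b ⇒ c b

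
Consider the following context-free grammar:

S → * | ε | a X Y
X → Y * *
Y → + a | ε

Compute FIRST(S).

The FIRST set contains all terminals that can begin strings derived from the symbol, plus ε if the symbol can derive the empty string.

We compute FIRST(S) using the standard algorithm.
FIRST(S) = {*, a, ε}
FIRST(X) = {*, +}
FIRST(Y) = {+, ε}
Therefore, FIRST(S) = {*, a, ε}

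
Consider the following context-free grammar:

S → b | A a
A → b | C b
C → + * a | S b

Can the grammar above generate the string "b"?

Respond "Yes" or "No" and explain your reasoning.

Yes - a valid derivation exists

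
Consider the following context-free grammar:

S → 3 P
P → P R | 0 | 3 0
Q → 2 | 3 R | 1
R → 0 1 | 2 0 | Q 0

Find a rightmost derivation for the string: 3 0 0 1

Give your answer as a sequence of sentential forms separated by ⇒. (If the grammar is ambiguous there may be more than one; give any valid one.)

S ⇒ 3 P ⇒ 3 P R ⇒ 3 P 0 1 ⇒ 3 0 0 1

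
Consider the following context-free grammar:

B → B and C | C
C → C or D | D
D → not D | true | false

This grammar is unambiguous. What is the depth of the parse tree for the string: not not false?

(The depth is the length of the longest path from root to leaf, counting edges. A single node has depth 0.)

5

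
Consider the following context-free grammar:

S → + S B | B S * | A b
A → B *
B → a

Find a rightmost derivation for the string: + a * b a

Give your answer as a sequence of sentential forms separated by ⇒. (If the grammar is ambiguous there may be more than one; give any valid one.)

S ⇒ + S B ⇒ + S a ⇒ + A b a ⇒ + B * b a ⇒ + a * b a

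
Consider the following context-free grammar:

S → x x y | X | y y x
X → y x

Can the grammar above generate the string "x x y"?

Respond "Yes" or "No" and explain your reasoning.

Yes - a valid derivation exists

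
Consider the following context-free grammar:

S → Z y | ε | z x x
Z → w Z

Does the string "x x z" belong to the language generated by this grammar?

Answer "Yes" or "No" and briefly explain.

No - no valid derivation exists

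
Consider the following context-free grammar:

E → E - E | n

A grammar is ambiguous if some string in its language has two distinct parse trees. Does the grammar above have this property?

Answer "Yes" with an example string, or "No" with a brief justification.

Yes - the string 'n - n - n - n' has two distinct parse trees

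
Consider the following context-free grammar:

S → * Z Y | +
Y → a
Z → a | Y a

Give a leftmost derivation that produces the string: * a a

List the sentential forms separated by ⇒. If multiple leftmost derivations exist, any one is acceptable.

S ⇒ * Z Y ⇒ * a Y ⇒ * a a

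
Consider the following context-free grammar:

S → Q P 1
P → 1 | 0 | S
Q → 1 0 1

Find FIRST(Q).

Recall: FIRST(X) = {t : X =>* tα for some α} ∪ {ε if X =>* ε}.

We compute FIRST(Q) using the standard algorithm.
FIRST(P) = {0, 1}
FIRST(Q) = {1}
FIRST(S) = {1}
Therefore, FIRST(Q) = {1}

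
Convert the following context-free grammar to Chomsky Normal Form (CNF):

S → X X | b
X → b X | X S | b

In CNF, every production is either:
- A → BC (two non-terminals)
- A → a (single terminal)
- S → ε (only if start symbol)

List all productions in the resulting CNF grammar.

S → b; TB → b; X → b; S → X X; X → TB X; X → X S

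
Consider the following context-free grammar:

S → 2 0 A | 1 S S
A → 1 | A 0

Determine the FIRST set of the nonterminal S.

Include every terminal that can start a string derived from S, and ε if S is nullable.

We compute FIRST(S) using the standard algorithm.
FIRST(A) = {1}
FIRST(S) = {1, 2}
Therefore, FIRST(S) = {1, 2}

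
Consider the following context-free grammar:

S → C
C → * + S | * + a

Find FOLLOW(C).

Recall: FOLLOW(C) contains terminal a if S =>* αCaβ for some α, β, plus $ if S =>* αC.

We compute FOLLOW(C) using the standard algorithm.
FOLLOW(S) starts with {$}.
FIRST(C) = {*}
FIRST(S) = {*}
FOLLOW(C) = {$}
FOLLOW(S) = {$}
Therefore, FOLLOW(C) = {$}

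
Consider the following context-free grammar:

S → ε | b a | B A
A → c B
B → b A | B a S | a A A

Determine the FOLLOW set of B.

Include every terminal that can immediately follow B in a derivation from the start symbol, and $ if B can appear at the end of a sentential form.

We compute FOLLOW(B) using the standard algorithm.
FOLLOW(S) starts with {$}.
FIRST(A) = {c}
FIRST(B) = {a, b}
FIRST(S) = {a, b, ε}
FOLLOW(A) = {$, a, c}
FOLLOW(B) = {$, a, c}
FOLLOW(S) = {$, a, c}
Therefore, FOLLOW(B) = {$, a, c}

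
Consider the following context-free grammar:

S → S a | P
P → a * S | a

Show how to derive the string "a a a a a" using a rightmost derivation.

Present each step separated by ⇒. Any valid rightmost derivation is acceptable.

S ⇒ S a ⇒ S a a ⇒ S a a a ⇒ S a a a a ⇒ P a a a a ⇒ a a a a a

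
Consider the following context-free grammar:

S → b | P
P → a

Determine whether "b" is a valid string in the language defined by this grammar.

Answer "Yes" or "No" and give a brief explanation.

Yes - a valid derivation exists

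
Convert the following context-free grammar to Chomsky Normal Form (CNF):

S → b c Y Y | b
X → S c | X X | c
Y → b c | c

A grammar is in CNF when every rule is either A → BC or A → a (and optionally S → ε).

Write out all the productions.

TB → b; TC → c; S → b; X → c; Y → c; S → TB X0; X0 → TC X1; X1 → Y Y; X → S TC; X → X X; Y → TB TC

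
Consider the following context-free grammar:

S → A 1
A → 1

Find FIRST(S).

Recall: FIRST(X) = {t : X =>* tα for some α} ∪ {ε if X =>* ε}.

We compute FIRST(S) using the standard algorithm.
FIRST(A) = {1}
FIRST(S) = {1}
Therefore, FIRST(S) = {1}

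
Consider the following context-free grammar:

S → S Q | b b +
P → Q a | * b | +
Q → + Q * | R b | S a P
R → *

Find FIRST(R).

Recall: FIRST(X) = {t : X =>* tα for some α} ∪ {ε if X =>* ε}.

We compute FIRST(R) using the standard algorithm.
FIRST(P) = {*, +, b}
FIRST(Q) = {*, +, b}
FIRST(R) = {*}
FIRST(S) = {b}
Therefore, FIRST(R) = {*}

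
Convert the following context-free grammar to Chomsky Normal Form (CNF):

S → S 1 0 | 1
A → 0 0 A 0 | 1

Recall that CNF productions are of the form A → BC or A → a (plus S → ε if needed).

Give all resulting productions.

T1 → 1; T0 → 0; S → 1; A → 1; S → S X0; X0 → T1 T0; A → T0 X1; X1 → T0 X2; X2 → A T0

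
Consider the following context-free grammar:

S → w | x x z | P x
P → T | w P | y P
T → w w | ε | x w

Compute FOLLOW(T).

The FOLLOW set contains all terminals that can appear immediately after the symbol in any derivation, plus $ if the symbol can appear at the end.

We compute FOLLOW(T) using the standard algorithm.
FOLLOW(S) starts with {$}.
FIRST(P) = {w, x, y, ε}
FIRST(S) = {w, x, y}
FIRST(T) = {w, x, ε}
FOLLOW(P) = {x}
FOLLOW(S) = {$}
FOLLOW(T) = {x}
Therefore, FOLLOW(T) = {x}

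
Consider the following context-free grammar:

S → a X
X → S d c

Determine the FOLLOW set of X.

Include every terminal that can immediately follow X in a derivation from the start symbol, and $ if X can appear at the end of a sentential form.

We compute FOLLOW(X) using the standard algorithm.
FOLLOW(S) starts with {$}.
FIRST(S) = {a}
FIRST(X) = {a}
FOLLOW(S) = {$, d}
FOLLOW(X) = {$, d}
Therefore, FOLLOW(X) = {$, d}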